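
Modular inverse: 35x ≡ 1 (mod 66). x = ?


Use the extended Euclidean algorithm to write 1 = 35·s + 66·t; then s mod 66 is the inverse.
Euclidean algorithm:
  35 = 0·66 + 35
  66 = 1·35 + 31
  35 = 1·31 + 4
  31 = 7·4 + 3
  4 = 1·3 + 1
  3 = 3·1 + 0
gcd(35,66) = 1
Back-substitution gives: 35·(17) + 66·(-9) = 1
So 35⁻¹ ≡ 17 ≡ 17 (mod 66)
Check: 35 × 17 = 595 ≡ 1 (mod 66) ✓

35⁻¹ ≡ 17 (mod 66)


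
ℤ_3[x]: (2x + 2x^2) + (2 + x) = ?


Add coefficients mod 3:
x^0: 0 + 2 = 2 (mod 3)
x^1: 2 + 1 = 0 (mod 3)
x^2: 2 + 0 = 2 (mod 3)
Result: 2 + 2x^2

f + g = 2 + 2x^2


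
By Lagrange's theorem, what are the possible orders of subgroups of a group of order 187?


Lagrange's theorem: |H| divides |G|
|G| = 187
Divisors of 187: 1, 11, 17, 187

Possible subgroup orders: {1, 11, 17, 187}


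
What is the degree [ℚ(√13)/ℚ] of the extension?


√13 has minimal polynomial x² - 13 (irreducible over ℚ since 13 is squarefree)

[ℚ(√13)/ℚ] = 2


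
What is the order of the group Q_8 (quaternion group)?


Q_8 = {±1, ±i, ±j, ±k}
|Q_8| = 8

|Q_8 (quaternion group)| = 8


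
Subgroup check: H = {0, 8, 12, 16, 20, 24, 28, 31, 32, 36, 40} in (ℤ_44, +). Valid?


Subgroup test for H = {0, 8, 12, 16, 20, 24, 28, 31, 32, 36, 40} in (ℤ_44, +):
(1) 0 ∈ H? Yes
(2) Closure: for all a,b ∈ H, (a+b) mod 44 ∈ H? No  [counterexample: 8 + 31 = 39 ∉ H]
(3) Inverses: for all a ∈ H, -a mod 44 ∈ H? No

No, H is not a subgroup of ℤ_44


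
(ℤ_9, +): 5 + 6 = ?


Operation: addition mod 9
5 + 6 = (a + b) mod 9 with a = 5, b = 6

5 + 6 = 2


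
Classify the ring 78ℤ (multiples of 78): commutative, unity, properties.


78ℤ is a commutative ring under +,× but has no multiplicative identity (1 ∉ 78ℤ); it has no zero divisors, but without unity it is not an integral domain
Commutative: Yes
Integral domain: No
Has unity: No

78ℤ (multiples of 78): Commutative=Yes, Unity=No


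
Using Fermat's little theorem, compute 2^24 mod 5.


Fermat's little theorem: if p is prime and gcd(a,p)=1, then a^(p-1) ≡ 1 (mod p)
p = 5 is prime, gcd(2,5) = 1
Reduce exponent: 24 mod 4 = 0
So 2^24 ≡ 2^0 (mod 5)
2^0 = 1

2^24 ≡ 1 (mod 5)


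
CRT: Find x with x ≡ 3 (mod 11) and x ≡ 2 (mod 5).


m₁ = 11, m₂ = 5, gcd = 1, so CRT applies. M = m₁·m₂ = 55
Let M₁ = M/m₁ = 5, M₂ = M/m₂ = 11
Find y₁ ≡ M₁⁻¹ (mod m₁): 5⁻¹ ≡ 9 (mod 11)
Find y₂ ≡ M₂⁻¹ (mod m₂): 11⁻¹ ≡ 1 (mod 5)
x = a₁·M₁·y₁ + a₂·M₂·y₂ = 3·5·9 + 2·11·1 = 157
Reduce mod 55: x ≡ 47
Check: 47 mod 11 = 3 ✓, 47 mod 5 = 2 ✓

x ≡ 47 (mod 55)


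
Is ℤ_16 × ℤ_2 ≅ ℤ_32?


Comparing ℤ_16 × ℤ_2 and ℤ_32:
gcd(16,2) = 2 ≠ 1. Max element order in ℤ_16×ℤ_2 is lcm(16,2) = 16 < 32, so it has no element of order 32

No, ℤ_16 × ℤ_2 ≇ ℤ_32


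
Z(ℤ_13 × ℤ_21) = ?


Z(G) = {g ∈ G | gx = xg for all x ∈ G}
Direct product of abelian groups is abelian, so Z(G) = G

Z(ℤ_13 × ℤ_21) = ℤ_13 × ℤ_21


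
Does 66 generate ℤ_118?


g generates ℤ_n iff gcd(g, n) = 1
gcd(66, 118) = 2
Since gcd = 2 ≠ 1, ⟨66⟩ has order 59 < 118, so 66 is not a generator.

No, 66 does not generate ℤ_118


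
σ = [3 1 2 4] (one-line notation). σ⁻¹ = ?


To find σ⁻¹, swap domain and range:
σ(1) = 3 → σ⁻¹(3) = 1
σ(2) = 1 → σ⁻¹(1) = 2
σ(3) = 2 → σ⁻¹(2) = 3
σ(4) = 4 → σ⁻¹(4) = 4

σ⁻¹ = [2 3 1 4]


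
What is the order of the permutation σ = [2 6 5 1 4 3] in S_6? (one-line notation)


Cycle decomposition: (1 2 6 3 5 4)
Cycle lengths: 6
Order = lcm(6) = 6

ord(σ) = 6


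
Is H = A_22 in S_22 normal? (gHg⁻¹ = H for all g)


H = A_22 in S_22
A_22 has index 2 in S_22, and every subgroup of index 2 is normal

Yes, normal subgroup


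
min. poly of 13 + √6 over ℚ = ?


Let α = 13 + √6. Then α - 13 = √6, so (α - 13)² = 6, giving α² - 26α + 163 = 0. Degree 2 and α ∉ ℚ, so this is the minimal polynomial.

Minimal polynomial: x² - 26x + 163


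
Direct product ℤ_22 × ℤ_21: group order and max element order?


|ℤ_22 × ℤ_21| = 22 × 21 = 462
Max element order = lcm(22,21) = 462
Cyclic? Yes (gcd=1)

|ℤ_22×ℤ_21| = 462, max element order = 462


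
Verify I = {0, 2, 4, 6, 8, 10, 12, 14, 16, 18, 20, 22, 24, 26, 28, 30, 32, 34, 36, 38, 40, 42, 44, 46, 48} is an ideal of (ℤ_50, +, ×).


Check ideal conditions for I = {0, 2, 4, 6, 8, 10, 12, 14, 16, 18, 20, 22, 24, 26, 28, 30, 32, 34, 36, 38, 40, 42, 44, 46, 48} in ℤ_50:
(1) I is an additive subgroup? Yes
(2) For r ∈ ℤ_50 and a ∈ I: r·a ∈ I? Yes

Yes, I is an ideal of ℤ_50


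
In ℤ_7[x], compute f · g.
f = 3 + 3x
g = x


Expand and collect like terms; reduce coefficients mod 7:
x^0: 3·0 = 0 ≡ 0 (mod 7)
x^1: 3·1 + 3·0 = 3 ≡ 3 (mod 7)
x^2: 3·1 = 3 ≡ 3 (mod 7)
Result: 3x + 3x^2

f · g = 3x + 3x^2


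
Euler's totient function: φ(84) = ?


Factor n: 84 = 2^2 × 3 × 7
φ(n) = n · ∏(1 - 1/p) over distinct primes p | n
φ(84) = 84 · (1 - 1/2) · (1 - 1/3) · (1 - 1/7) = 24

φ(84) = 24


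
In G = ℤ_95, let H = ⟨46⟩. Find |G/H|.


|⟨46⟩| = n / gcd(46, 95) = 95 / 1 = 95
H is normal (ℤ_95 is abelian).
|G/H| = |G| / |H| = 95 / 95 = 1

|G/H| = 1


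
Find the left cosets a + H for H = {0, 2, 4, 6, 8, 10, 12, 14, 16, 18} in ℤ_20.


H = {0, 2, 4, 6, 8, 10, 12, 14, 16, 18}, |H| = 10
Number of cosets = |G|/|H| = 20/10 = 2
0 + H = {0, 2, 4, 6, 8, 10, 12, 14, 16, 18}
1 + H = {1, 3, 5, 7, 9, 11, 13, 15, 17, 19}

Cosets: 0+H={0,2,4,6,8,10,12,14,16,18}; 1+H={1,3,5,7,9,11,13,15,17,19}


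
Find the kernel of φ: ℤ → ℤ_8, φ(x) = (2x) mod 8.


Kernel = preimage of identity
ker(φ) = {x ∈ ℤ : 2x ≡ 0 (mod 8)}. gcd(2,8) = 2, so 2x ≡ 0 (mod 8) ⟺ x ≡ 0 (mod 8/2 = 4). Hence ker(φ) = 4ℤ

ker(φ) = 4ℤ


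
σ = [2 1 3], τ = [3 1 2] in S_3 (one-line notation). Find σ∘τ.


σ∘τ: apply τ first, then σ
1 →τ 3 →σ 3
2 →τ 1 →σ 2
3 →τ 2 →σ 1

σ∘τ = [3 2 1]


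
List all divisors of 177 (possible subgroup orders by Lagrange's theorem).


Lagrange's theorem: |H| divides |G|
|G| = 177
Divisors of 177: 1, 3, 59, 177

Possible subgroup orders: {1, 3, 59, 177}


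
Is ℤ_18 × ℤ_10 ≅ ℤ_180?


Comparing ℤ_18 × ℤ_10 and ℤ_180:
gcd(18,10) = 2 ≠ 1. Max element order in ℤ_18×ℤ_10 is lcm(18,10) = 90 < 180, so it has no element of order 180

No, ℤ_18 × ℤ_10 ≇ ℤ_180


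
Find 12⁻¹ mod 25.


Use the extended Euclidean algorithm to write 1 = 12·s + 25·t; then s mod 25 is the inverse.
Euclidean algorithm:
  12 = 0·25 + 12
  25 = 2·12 + 1
  12 = 12·1 + 0
gcd(12,25) = 1
Back-substitution gives: 12·(-2) + 25·(1) = 1
So 12⁻¹ ≡ -2 ≡ 23 (mod 25)
Check: 12 × 23 = 276 ≡ 1 (mod 25) ✓

12⁻¹ ≡ 23 (mod 25)


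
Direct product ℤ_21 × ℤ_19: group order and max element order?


|ℤ_21 × ℤ_19| = 21 × 19 = 399
Max element order = lcm(21,19) = 399
Cyclic? Yes (gcd=1)

|ℤ_21×ℤ_19| = 399, max element order = 399


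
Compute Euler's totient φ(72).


Factor n: 72 = 2^3 × 3^2
φ(n) = n · ∏(1 - 1/p) over distinct primes p | n
φ(72) = 72 · (1 - 1/2) · (1 - 1/3) = 24

φ(72) = 24


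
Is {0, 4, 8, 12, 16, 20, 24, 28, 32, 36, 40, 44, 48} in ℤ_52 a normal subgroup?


H = {0, 4, 8, 12, 16, 20, 24, 28, 32, 36, 40, 44, 48} in ℤ_52
ℤ_52 is abelian; every subgroup of an abelian group is normal

Yes, normal subgroup


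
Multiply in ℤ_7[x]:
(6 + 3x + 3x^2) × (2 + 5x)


Expand and collect like terms; reduce coefficients mod 7:
x^0: 6·2 = 12 ≡ 5 (mod 7)
x^1: 6·5 + 3·2 = 36 ≡ 1 (mod 7)
x^2: 3·5 + 3·2 = 21 ≡ 0 (mod 7)
x^3: 3·5 = 15 ≡ 1 (mod 7)
Result: 5 + x + x^3

f · g = 5 + x + x^3


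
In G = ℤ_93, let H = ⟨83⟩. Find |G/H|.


|⟨83⟩| = n / gcd(83, 93) = 93 / 1 = 93
H is normal (ℤ_93 is abelian).
|G/H| = |G| / |H| = 93 / 93 = 1

|G/H| = 1


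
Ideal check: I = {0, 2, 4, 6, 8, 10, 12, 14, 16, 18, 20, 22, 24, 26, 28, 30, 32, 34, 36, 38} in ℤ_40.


Check ideal conditions for I = {0, 2, 4, 6, 8, 10, 12, 14, 16, 18, 20, 22, 24, 26, 28, 30, 32, 34, 36, 38} in ℤ_40:
(1) I is an additive subgroup? Yes
(2) For r ∈ ℤ_40 and a ∈ I: r·a ∈ I? Yes

Yes, I is an ideal of ℤ_40


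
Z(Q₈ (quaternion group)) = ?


Z(G) = {g ∈ G | gx = xg for all x ∈ G}
In Q₈ = {±1, ±i, ±j, ±k}, only ±1 commute with every element

Z(Q₈ (quaternion group)) = {1, -1}


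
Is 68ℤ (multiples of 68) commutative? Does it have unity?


68ℤ is a commutative ring under +,× but has no multiplicative identity (1 ∉ 68ℤ); it has no zero divisors, but without unity it is not an integral domain
Commutative: Yes
Integral domain: No
Has unity: No

68ℤ (multiples of 68): Commutative=Yes, Unity=No


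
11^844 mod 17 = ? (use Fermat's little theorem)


Fermat's little theorem: if p is prime and gcd(a,p)=1, then a^(p-1) ≡ 1 (mod p)
p = 17 is prime, gcd(11,17) = 1
Reduce exponent: 844 mod 16 = 12
So 11^844 ≡ 11^12 (mod 17)
11^12 mod 17 = 13

11^844 ≡ 13 (mod 17)


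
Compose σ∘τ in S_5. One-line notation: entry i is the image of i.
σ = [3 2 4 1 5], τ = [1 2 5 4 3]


σ∘τ: apply τ first, then σ
1 →τ 1 →σ 3
2 →τ 2 →σ 2
3 →τ 5 →σ 5
4 →τ 4 →σ 1
5 →τ 3 →σ 4

σ∘τ = [3 2 5 1 4]


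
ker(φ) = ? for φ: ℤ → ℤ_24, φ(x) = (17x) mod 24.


Kernel = preimage of identity
ker(φ) = {x ∈ ℤ : 17x ≡ 0 (mod 24)}. gcd(17,24) = 1, so 17x ≡ 0 (mod 24) ⟺ x ≡ 0 (mod 24/1 = 24). Hence ker(φ) = 24ℤ

ker(φ) = 24ℤ


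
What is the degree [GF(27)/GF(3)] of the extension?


GF(27) = GF(3^3), so the extension degree is 3

[GF(27)/GF(3)] = 3


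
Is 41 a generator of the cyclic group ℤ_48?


g generates ℤ_n iff gcd(g, n) = 1
gcd(41, 48) = 1
Since gcd = 1, 41 is a generator.

Yes, 41 generates ℤ_48


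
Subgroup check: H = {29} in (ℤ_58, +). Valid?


Subgroup test for H = {29} in (ℤ_58, +):
(1) 0 ∈ H? No
(2) Closure: for all a,b ∈ H, (a+b) mod 58 ∈ H? No  [counterexample: 29 + 29 = 0 ∉ H]
(3) Inverses: for all a ∈ H, -a mod 58 ∈ H? Yes

No, H is not a subgroup of ℤ_58


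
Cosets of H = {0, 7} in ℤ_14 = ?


H = {0, 7}, |H| = 2
Number of cosets = |G|/|H| = 14/2 = 7
0 + H = {0, 7}
1 + H = {1, 8}
2 + H = {2, 9}
3 + H = {3, 10}
4 + H = {4, 11}
5 + H = {5, 12}
6 + H = {6, 13}

Cosets: 0+H={0,7}; 1+H={1,8}; 2+H={2,9}; 3+H={3,10}; 4+H={4,11}; 5+H={5,12}; 6+H={6,13}


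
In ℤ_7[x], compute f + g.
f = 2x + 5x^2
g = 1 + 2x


Add coefficients mod 7:
x^0: 0 + 1 = 1 (mod 7)
x^1: 2 + 2 = 4 (mod 7)
x^2: 5 + 0 = 5 (mod 7)
Result: 1 + 4x + 5x^2

f + g = 1 + 4x + 5x^2


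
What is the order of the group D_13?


|D_n| = 2n (n rotations and n reflections)
|D_13| = 2×13 = 26

|D_13| = 26


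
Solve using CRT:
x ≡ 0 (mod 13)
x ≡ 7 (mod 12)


m₁ = 13, m₂ = 12, gcd = 1, so CRT applies. M = m₁·m₂ = 156
Let M₁ = M/m₁ = 12, M₂ = M/m₂ = 13
Find y₁ ≡ M₁⁻¹ (mod m₁): 12⁻¹ ≡ 12 (mod 13)
Find y₂ ≡ M₂⁻¹ (mod m₂): 13⁻¹ ≡ 1 (mod 12)
x = a₁·M₁·y₁ + a₂·M₂·y₂ = 0·12·12 + 7·13·1 = 91
Reduce mod 156: x ≡ 91
Check: 91 mod 13 = 0 ✓, 91 mod 12 = 7 ✓

x ≡ 91 (mod 156)


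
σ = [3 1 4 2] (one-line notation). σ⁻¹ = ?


To find σ⁻¹, swap domain and range:
σ(1) = 3 → σ⁻¹(3) = 1
σ(2) = 1 → σ⁻¹(1) = 2
σ(3) = 4 → σ⁻¹(4) = 3
σ(4) = 2 → σ⁻¹(2) = 4

σ⁻¹ = [2 4 1 3]


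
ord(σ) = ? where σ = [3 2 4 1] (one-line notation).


Cycle decomposition: (1 3 4)
Cycle lengths: 3
Order = lcm(3) = 3

ord(σ) = 3


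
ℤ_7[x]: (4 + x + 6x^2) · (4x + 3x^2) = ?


Expand and collect like terms; reduce coefficients mod 7:
x^0: 4·0 = 0 ≡ 0 (mod 7)
x^1: 4·4 + 1·0 = 16 ≡ 2 (mod 7)
x^2: 4·3 + 1·4 + 6·0 = 16 ≡ 2 (mod 7)
x^3: 1·3 + 6·4 = 27 ≡ 6 (mod 7)
x^4: 6·3 = 18 ≡ 4 (mod 7)
Result: 2x + 2x^2 + 6x^3 + 4x^4

f · g = 2x + 2x^2 + 6x^3 + 4x^4


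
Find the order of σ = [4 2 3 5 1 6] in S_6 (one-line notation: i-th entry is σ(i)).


Cycle decomposition: (1 4 5)
Cycle lengths: 3
Order = lcm(3) = 3

ord(σ) = 3


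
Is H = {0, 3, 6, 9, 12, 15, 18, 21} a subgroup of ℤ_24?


Subgroup test for H = {0, 3, 6, 9, 12, 15, 18, 21} in (ℤ_24, +):
(1) 0 ∈ H? Yes
(2) Closure: for all a,b ∈ H, (a+b) mod 24 ∈ H? Yes
(3) Inverses: for all a ∈ H, -a mod 24 ∈ H? Yes

Yes, H is a subgroup of ℤ_24


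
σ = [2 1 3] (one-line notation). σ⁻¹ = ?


To find σ⁻¹, swap domain and range:
σ(1) = 2 → σ⁻¹(2) = 1
σ(2) = 1 → σ⁻¹(1) = 2
σ(3) = 3 → σ⁻¹(3) = 3

σ⁻¹ = [2 1 3]


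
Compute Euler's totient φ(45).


Factor n: 45 = 3^2 × 5
φ(n) = n · ∏(1 - 1/p) over distinct primes p | n
φ(45) = 45 · (1 - 1/3) · (1 - 1/5) = 24

φ(45) = 24


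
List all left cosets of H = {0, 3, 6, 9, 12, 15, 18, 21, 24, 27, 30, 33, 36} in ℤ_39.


H = {0, 3, 6, 9, 12, 15, 18, 21, 24, 27, 30, 33, 36}, |H| = 13
Number of cosets = |G|/|H| = 39/13 = 3
0 + H = {0, 3, 6, 9, 12, 15, 18, 21, 24, 27, 30, 33, 36}
1 + H = {1, 4, 7, 10, 13, 16, 19, 22, 25, 28, 31, 34, 37}
2 + H = {2, 5, 8, 11, 14, 17, 20, 23, 26, 29, 32, 35, 38}

Cosets: 0+H={0,3,6,9,12,15,18,21,24,27,30,33,36}; 1+H={1,4,7,10,13,16,19,22,25,28,31,34,37}; 2+H={2,5,8,11,14,17,20,23,26,29,32,35,38}


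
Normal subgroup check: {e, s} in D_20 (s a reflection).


H = {e, s} in D_20 (s a reflection)
r·s·r⁻¹ = sr⁻² ≠ s for n ≥ 3, so {e, s} is not closed under conjugation

No, not a normal subgroup


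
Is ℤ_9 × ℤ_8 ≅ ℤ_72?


Comparing ℤ_9 × ℤ_8 and ℤ_72:
gcd(9,8) = 1, so ℤ_9 × ℤ_8 ≅ ℤ_72 (CRT)

Yes, ℤ_9 × ℤ_8 ≅ ℤ_72


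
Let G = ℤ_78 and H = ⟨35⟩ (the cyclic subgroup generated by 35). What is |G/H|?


|⟨35⟩| = n / gcd(35, 78) = 78 / 1 = 78
H is normal (ℤ_78 is abelian).
|G/H| = |G| / |H| = 78 / 78 = 1

|G/H| = 1


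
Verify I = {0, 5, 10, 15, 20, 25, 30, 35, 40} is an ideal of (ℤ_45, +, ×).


Check ideal conditions for I = {0, 5, 10, 15, 20, 25, 30, 35, 40} in ℤ_45:
(1) I is an additive subgroup? Yes
(2) For r ∈ ℤ_45 and a ∈ I: r·a ∈ I? Yes

Yes, I is an ideal of ℤ_45


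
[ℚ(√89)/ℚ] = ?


√89 has minimal polynomial x² - 89 (irreducible over ℚ since 89 is squarefree)

[ℚ(√89)/ℚ] = 2


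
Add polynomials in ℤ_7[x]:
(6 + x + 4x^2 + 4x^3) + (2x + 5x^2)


Add coefficients mod 7:
x^0: 6 + 0 = 6 (mod 7)
x^1: 1 + 2 = 3 (mod 7)
x^2: 4 + 5 = 2 (mod 7)
x^3: 4 + 0 = 4 (mod 7)
Result: 6 + 3x + 2x^2 + 4x^3

f + g = 6 + 3x + 2x^2 + 4x^3


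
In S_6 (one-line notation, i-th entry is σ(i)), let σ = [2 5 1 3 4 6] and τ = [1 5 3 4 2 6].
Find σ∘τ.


σ∘τ: apply τ first, then σ
1 →τ 1 →σ 2
2 →τ 5 →σ 4
3 →τ 3 →σ 1
4 →τ 4 →σ 3
5 →τ 2 →σ 5
6 →τ 6 →σ 6

σ∘τ = [2 4 1 3 5 6]


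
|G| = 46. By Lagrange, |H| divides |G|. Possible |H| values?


Lagrange's theorem: |H| divides |G|
|G| = 46
Divisors of 46: 1, 2, 23, 46

Possible subgroup orders: {1, 2, 23, 46}


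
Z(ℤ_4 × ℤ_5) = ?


Z(G) = {g ∈ G | gx = xg for all x ∈ G}
Direct product of abelian groups is abelian, so Z(G) = G

Z(ℤ_4 × ℤ_5) = ℤ_4 × ℤ_5


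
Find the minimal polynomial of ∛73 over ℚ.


∛73 satisfies x³ - 73 = 0, irreducible over ℚ (no rational root; 73 is not a perfect cube)

Minimal polynomial: x³ - 73


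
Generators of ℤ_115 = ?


g generates ℤ_n iff gcd(g,n) = 1
Prime factors of 115: 5, 23
Generators are g ∈ {1,...,114} not divisible by any of these primes.
Generators: {1, 2, 3, 4, 6, 7, 8, 9, 11, 12, 13, 14, 16, 17, 18, 19, 21, 22, 24, 26, 27, 28, 29, 31, 32, 33, 34, 36, 37, 38, 39, 41, 42, 43, 44, 47, 48, 49, 51, 52, 53, 54, 56, 57, 58, 59, 61, 62, 63, 64, 66, 67, 68, 71, 72, 73, 74, 76, 77, 78, 79, 81, 82, 83, 84, 86, 87, 88, 89, 91, 93, 94, 96, 97, 98, 99, 101, 102, 103, 104, 106, 107, 108, 109, 111, 112, 113, 114}
Number of generators = φ(115) = 88

Generators of ℤ_115 = {1, 2, 3, 4, 6, 7, 8, 9, 11, 12, 13, 14, 16, 17, 18, 19, 21, 22, 24, 26, 27, 28, 29, 31, 32, 33, 34, 36, 37, 38, 39, 41, 42, 43, 44, 47, 48, 49, 51, 52, 53, 54, 56, 57, 58, 59, 61, 62, 63, 64, 66, 67, 68, 71, 72, 73, 74, 76, 77, 78, 79, 81, 82, 83, 84, 86, 87, 88, 89, 91, 93, 94, 96, 97, 98, 99, 101, 102, 103, 104, 106, 107, 108, 109, 111, 112, 113, 114}


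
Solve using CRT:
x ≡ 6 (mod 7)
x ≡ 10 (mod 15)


m₁ = 7, m₂ = 15, gcd = 1, so CRT applies. M = m₁·m₂ = 105
Let M₁ = M/m₁ = 15, M₂ = M/m₂ = 7
Find y₁ ≡ M₁⁻¹ (mod m₁): 15⁻¹ ≡ 1 (mod 7)
Find y₂ ≡ M₂⁻¹ (mod m₂): 7⁻¹ ≡ 13 (mod 15)
x = a₁·M₁·y₁ + a₂·M₂·y₂ = 6·15·1 + 10·7·13 = 1000
Reduce mod 105: x ≡ 55
Check: 55 mod 7 = 6 ✓, 55 mod 15 = 10 ✓

x ≡ 55 (mod 105)


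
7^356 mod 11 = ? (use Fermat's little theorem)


Fermat's little theorem: if p is prime and gcd(a,p)=1, then a^(p-1) ≡ 1 (mod p)
p = 11 is prime, gcd(7,11) = 1
Reduce exponent: 356 mod 10 = 6
So 7^356 ≡ 7^6 (mod 11)
7^6 mod 11 = 4

7^356 ≡ 4 (mod 11)


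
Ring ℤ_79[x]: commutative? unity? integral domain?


ℤ_79 is a field (n prime), so ℤ_79[x] is a commutative integral domain with unity
Commutative: Yes
Integral domain: Yes
Has unity: Yes

ℤ_79[x]: Commutative=Yes, Unity=Yes


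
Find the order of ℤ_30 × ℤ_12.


|A × B| = |A| · |B|
|ℤ_30 × ℤ_12| = 30 × 12 = 360

|ℤ_30 × ℤ_12| = 360


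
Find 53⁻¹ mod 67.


Use the extended Euclidean algorithm to write 1 = 53·s + 67·t; then s mod 67 is the inverse.
Euclidean algorithm:
  53 = 0·67 + 53
  67 = 1·53 + 14
  53 = 3·14 + 11
  14 = 1·11 + 3
  11 = 3·3 + 2
  3 = 1·2 + 1
  2 = 2·1 + 0
gcd(53,67) = 1
Back-substitution gives: 53·(-24) + 67·(19) = 1
So 53⁻¹ ≡ -24 ≡ 43 (mod 67)
Check: 53 × 43 = 2279 ≡ 1 (mod 67) ✓

53⁻¹ ≡ 43 (mod 67)


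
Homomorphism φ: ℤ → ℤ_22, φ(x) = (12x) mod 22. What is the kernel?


Kernel = preimage of identity
ker(φ) = {x ∈ ℤ : 12x ≡ 0 (mod 22)}. gcd(12,22) = 2, so 12x ≡ 0 (mod 22) ⟺ x ≡ 0 (mod 22/2 = 11). Hence ker(φ) = 11ℤ

ker(φ) = 11ℤ


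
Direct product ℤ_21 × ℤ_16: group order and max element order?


|ℤ_21 × ℤ_16| = 21 × 16 = 336
Max element order = lcm(21,16) = 336
Cyclic? Yes (gcd=1)

|ℤ_21×ℤ_16| = 336, max element order = 336


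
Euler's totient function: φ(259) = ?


Factor n: 259 = 7 × 37
φ(n) = n · ∏(1 - 1/p) over distinct primes p | n
φ(259) = 259 · (1 - 1/7) · (1 - 1/37) = 216

φ(259) = 216


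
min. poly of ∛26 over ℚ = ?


∛26 satisfies x³ - 26 = 0, irreducible over ℚ (no rational root; 26 is not a perfect cube)

Minimal polynomial: x³ - 26


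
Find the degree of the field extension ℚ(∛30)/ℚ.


∛30 has minimal polynomial x³ - 30 (irreducible over ℚ since 30 is not a perfect cube)

[ℚ(∛30)/ℚ] = 3


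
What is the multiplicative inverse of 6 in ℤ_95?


Use the extended Euclidean algorithm to write 1 = 6·s + 95·t; then s mod 95 is the inverse.
Euclidean algorithm:
  6 = 0·95 + 6
  95 = 15·6 + 5
  6 = 1·5 + 1
  5 = 5·1 + 0
gcd(6,95) = 1
Back-substitution gives: 6·(16) + 95·(-1) = 1
So 6⁻¹ ≡ 16 ≡ 16 (mod 95)
Check: 6 × 16 = 96 ≡ 1 (mod 95) ✓

6⁻¹ ≡ 16 (mod 95)


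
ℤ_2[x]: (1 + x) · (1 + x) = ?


Expand and collect like terms; reduce coefficients mod 2:
x^0: 1·1 = 1 ≡ 1 (mod 2)
x^1: 1·1 + 1·1 = 2 ≡ 0 (mod 2)
x^2: 1·1 = 1 ≡ 1 (mod 2)
Result: 1 + x^2

f · g = 1 + x^2


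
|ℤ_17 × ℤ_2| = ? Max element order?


|ℤ_17 × ℤ_2| = 17 × 2 = 34
Max element order = lcm(17,2) = 34
Cyclic? Yes (gcd=1)

|ℤ_17×ℤ_2| = 34, max element order = 34


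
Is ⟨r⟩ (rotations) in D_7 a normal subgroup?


H = ⟨r⟩ (rotations) in D_7
The rotation subgroup ⟨r⟩ has index 2 in D_7, so it is normal

Yes, normal subgroup


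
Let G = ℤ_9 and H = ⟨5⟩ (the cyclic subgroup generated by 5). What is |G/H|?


|⟨5⟩| = n / gcd(5, 9) = 9 / 1 = 9
H is normal (ℤ_9 is abelian).
|G/H| = |G| / |H| = 9 / 9 = 1

|G/H| = 1


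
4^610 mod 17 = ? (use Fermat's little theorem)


Fermat's little theorem: if p is prime and gcd(a,p)=1, then a^(p-1) ≡ 1 (mod p)
p = 17 is prime, gcd(4,17) = 1
Reduce exponent: 610 mod 16 = 2
So 4^610 ≡ 4^2 (mod 17)
4^2 mod 17 = 16

4^610 ≡ 16 (mod 17)


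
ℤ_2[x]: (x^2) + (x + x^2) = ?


Add coefficients mod 2:
x^0: 0 + 0 = 0 (mod 2)
x^1: 0 + 1 = 1 (mod 2)
x^2: 1 + 1 = 0 (mod 2)
Result: x

f + g = x


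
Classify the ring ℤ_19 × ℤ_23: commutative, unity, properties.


Direct product ring; commutative with unity (1,1); but (1,0)·(0,1) = (0,0) gives zero divisors, so not an integral domain
Commutative: Yes
Integral domain: No
Has unity: Yes

ℤ_19 × ℤ_23: Commutative=Yes, Unity=Yes


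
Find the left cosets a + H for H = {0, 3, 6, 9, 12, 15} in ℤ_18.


H = {0, 3, 6, 9, 12, 15}, |H| = 6
Number of cosets = |G|/|H| = 18/6 = 3
0 + H = {0, 3, 6, 9, 12, 15}
1 + H = {1, 4, 7, 10, 13, 16}
2 + H = {2, 5, 8, 11, 14, 17}

Cosets: 0+H={0,3,6,9,12,15}; 1+H={1,4,7,10,13,16}; 2+H={2,5,8,11,14,17}


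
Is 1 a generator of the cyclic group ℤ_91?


g generates ℤ_n iff gcd(g, n) = 1
gcd(1, 91) = 1
Since gcd = 1, 1 is a generator.

Yes, 1 generates ℤ_91


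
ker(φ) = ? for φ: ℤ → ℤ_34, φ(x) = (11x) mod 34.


Kernel = preimage of identity
ker(φ) = {x ∈ ℤ : 11x ≡ 0 (mod 34)}. gcd(11,34) = 1, so 11x ≡ 0 (mod 34) ⟺ x ≡ 0 (mod 34/1 = 34). Hence ker(φ) = 34ℤ

ker(φ) = 34ℤ


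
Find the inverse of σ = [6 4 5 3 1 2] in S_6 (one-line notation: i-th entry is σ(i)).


To find σ⁻¹, swap domain and range:
σ(1) = 6 → σ⁻¹(6) = 1
σ(2) = 4 → σ⁻¹(4) = 2
σ(3) = 5 → σ⁻¹(5) = 3
σ(4) = 3 → σ⁻¹(3) = 4
σ(5) = 1 → σ⁻¹(1) = 5
σ(6) = 2 → σ⁻¹(2) = 6

σ⁻¹ = [5 6 4 2 3 1]


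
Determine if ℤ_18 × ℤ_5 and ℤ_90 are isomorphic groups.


Comparing ℤ_18 × ℤ_5 and ℤ_90:
gcd(18,5) = 1, so ℤ_18 × ℤ_5 ≅ ℤ_90 (CRT)

Yes, ℤ_18 × ℤ_5 ≅ ℤ_90


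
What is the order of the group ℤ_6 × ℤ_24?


|A × B| = |A| · |B|
|ℤ_6 × ℤ_24| = 6 × 24 = 144

|ℤ_6 × ℤ_24| = 144


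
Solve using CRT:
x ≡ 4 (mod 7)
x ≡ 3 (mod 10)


m₁ = 7, m₂ = 10, gcd = 1, so CRT applies. M = m₁·m₂ = 70
Let M₁ = M/m₁ = 10, M₂ = M/m₂ = 7
Find y₁ ≡ M₁⁻¹ (mod m₁): 10⁻¹ ≡ 5 (mod 7)
Find y₂ ≡ M₂⁻¹ (mod m₂): 7⁻¹ ≡ 3 (mod 10)
x = a₁·M₁·y₁ + a₂·M₂·y₂ = 4·10·5 + 3·7·3 = 263
Reduce mod 70: x ≡ 53
Check: 53 mod 7 = 4 ✓, 53 mod 10 = 3 ✓

x ≡ 53 (mod 70)


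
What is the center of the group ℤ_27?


Z(G) = {g ∈ G | gx = xg for all x ∈ G}
ℤ_27 is abelian, so Z(G) = G

Z(ℤ_27) = ℤ_27


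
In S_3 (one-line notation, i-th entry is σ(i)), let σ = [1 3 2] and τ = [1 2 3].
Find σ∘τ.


σ∘τ: apply τ first, then σ
1 →τ 1 →σ 1
2 →τ 2 →σ 3
3 →τ 3 →σ 2

σ∘τ = [1 3 2]


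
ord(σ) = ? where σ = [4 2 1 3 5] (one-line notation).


Cycle decomposition: (1 4 3)
Cycle lengths: 3
Order = lcm(3) = 3

ord(σ) = 3


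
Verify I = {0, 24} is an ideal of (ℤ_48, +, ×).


Check ideal conditions for I = {0, 24} in ℤ_48:
(1) I is an additive subgroup? Yes
(2) For r ∈ ℤ_48 and a ∈ I: r·a ∈ I? Yes

Yes, I is an ideal of ℤ_48


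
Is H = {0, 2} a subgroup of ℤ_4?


Subgroup test for H = {0, 2} in (ℤ_4, +):
(1) 0 ∈ H? Yes
(2) Closure: for all a,b ∈ H, (a+b) mod 4 ∈ H? Yes
(3) Inverses: for all a ∈ H, -a mod 4 ∈ H? Yes

Yes, H is a subgroup of ℤ_4


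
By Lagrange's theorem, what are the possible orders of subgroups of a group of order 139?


Lagrange's theorem: |H| divides |G|
|G| = 139
Divisors of 139: 1, 139

Possible subgroup orders: {1, 139}


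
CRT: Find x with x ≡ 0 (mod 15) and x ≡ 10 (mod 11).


m₁ = 15, m₂ = 11, gcd = 1, so CRT applies. M = m₁·m₂ = 165
Let M₁ = M/m₁ = 11, M₂ = M/m₂ = 15
Find y₁ ≡ M₁⁻¹ (mod m₁): 11⁻¹ ≡ 11 (mod 15)
Find y₂ ≡ M₂⁻¹ (mod m₂): 15⁻¹ ≡ 3 (mod 11)
x = a₁·M₁·y₁ + a₂·M₂·y₂ = 0·11·11 + 10·15·3 = 450
Reduce mod 165: x ≡ 120
Check: 120 mod 15 = 0 ✓, 120 mod 11 = 10 ✓

x ≡ 120 (mod 165)


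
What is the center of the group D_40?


Z(G) = {g ∈ G | gx = xg for all x ∈ G}
For even n, Z(D_n) = {e, r^(n/2)}: the 180° rotation r^20 commutes with every reflection and rotation

Z(D_40) = {e, r^20}


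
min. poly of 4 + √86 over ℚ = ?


Let α = 4 + √86. Then α - 4 = √86, so (α - 4)² = 86, giving α² - 8α - 70 = 0. Degree 2 and α ∉ ℚ, so this is the minimal polynomial.

Minimal polynomial: x² - 8x - 70


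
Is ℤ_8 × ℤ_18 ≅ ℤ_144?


Comparing ℤ_8 × ℤ_18 and ℤ_144:
gcd(8,18) = 2 ≠ 1. Max element order in ℤ_8×ℤ_18 is lcm(8,18) = 72 < 144, so it has no element of order 144

No, ℤ_8 × ℤ_18 ≇ ℤ_144


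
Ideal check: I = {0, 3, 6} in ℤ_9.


Check ideal conditions for I = {0, 3, 6} in ℤ_9:
(1) I is an additive subgroup? Yes
(2) For r ∈ ℤ_9 and a ∈ I: r·a ∈ I? Yes

Yes, I is an ideal of ℤ_9


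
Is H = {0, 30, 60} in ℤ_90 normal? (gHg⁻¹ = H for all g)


H = {0, 30, 60} in ℤ_90
ℤ_90 is abelian; every subgroup of an abelian group is normal

Yes, normal subgroup


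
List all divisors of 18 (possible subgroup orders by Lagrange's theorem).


Lagrange's theorem: |H| divides |G|
|G| = 18
Divisors of 18: 1, 2, 3, 6, 9, 18

Possible subgroup orders: {1, 2, 3, 6, 9, 18}


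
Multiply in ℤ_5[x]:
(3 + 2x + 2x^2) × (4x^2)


Expand and collect like terms; reduce coefficients mod 5:
x^0: 3·0 = 0 ≡ 0 (mod 5)
x^1: 3·0 + 2·0 = 0 ≡ 0 (mod 5)
x^2: 3·4 + 2·0 + 2·0 = 12 ≡ 2 (mod 5)
x^3: 2·4 + 2·0 = 8 ≡ 3 (mod 5)
x^4: 2·4 = 8 ≡ 3 (mod 5)
Result: 2x^2 + 3x^3 + 3x^4

f · g = 2x^2 + 3x^3 + 3x^4


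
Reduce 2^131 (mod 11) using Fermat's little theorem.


Fermat's little theorem: if p is prime and gcd(a,p)=1, then a^(p-1) ≡ 1 (mod p)
p = 11 is prime, gcd(2,11) = 1
Reduce exponent: 131 mod 10 = 1
So 2^131 ≡ 2^1 (mod 11)
2^1 mod 11 = 2

2^131 ≡ 2 (mod 11)


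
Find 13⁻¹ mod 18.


Use the extended Euclidean algorithm to write 1 = 13·s + 18·t; then s mod 18 is the inverse.
Euclidean algorithm:
  13 = 0·18 + 13
  18 = 1·13 + 5
  13 = 2·5 + 3
  5 = 1·3 + 2
  3 = 1·2 + 1
  2 = 2·1 + 0
gcd(13,18) = 1
Back-substitution gives: 13·(7) + 18·(-5) = 1
So 13⁻¹ ≡ 7 ≡ 7 (mod 18)
Check: 13 × 7 = 91 ≡ 1 (mod 18) ✓

13⁻¹ ≡ 7 (mod 18)


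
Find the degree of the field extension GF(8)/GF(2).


GF(8) = GF(2^3), so the extension degree is 3

[GF(8)/GF(2)] = 3


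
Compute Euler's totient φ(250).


Factor n: 250 = 2 × 5^3
φ(n) = n · ∏(1 - 1/p) over distinct primes p | n
φ(250) = 250 · (1 - 1/2) · (1 - 1/5) = 100

φ(250) = 100


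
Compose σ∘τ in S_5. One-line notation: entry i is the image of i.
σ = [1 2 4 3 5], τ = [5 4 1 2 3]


σ∘τ: apply τ first, then σ
1 →τ 5 →σ 5
2 →τ 4 →σ 3
3 →τ 1 →σ 1
4 →τ 2 →σ 2
5 →τ 3 →σ 4

σ∘τ = [5 3 1 2 4]


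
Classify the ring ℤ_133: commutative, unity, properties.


ℤ_133 is a commutative ring with unity 1; 133 = 7×19 is composite, so 7·19 ≡ 0 gives zero divisors (not an integral domain)
Commutative: Yes
Integral domain: No
Has unity: Yes

ℤ_133: Commutative=Yes, Unity=Yes


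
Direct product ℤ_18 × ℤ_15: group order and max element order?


|ℤ_18 × ℤ_15| = 18 × 15 = 270
Max element order = lcm(18,15) = 90
Cyclic? No (gcd=3)

|ℤ_18×ℤ_15| = 270, max element order = 90


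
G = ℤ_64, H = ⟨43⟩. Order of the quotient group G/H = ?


|⟨43⟩| = n / gcd(43, 64) = 64 / 1 = 64
H is normal (ℤ_64 is abelian).
|G/H| = |G| / |H| = 64 / 64 = 1

|G/H| = 1


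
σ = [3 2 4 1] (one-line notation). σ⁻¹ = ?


To find σ⁻¹, swap domain and range:
σ(1) = 3 → σ⁻¹(3) = 1
σ(2) = 2 → σ⁻¹(2) = 2
σ(3) = 4 → σ⁻¹(4) = 3
σ(4) = 1 → σ⁻¹(1) = 4

σ⁻¹ = [4 2 1 3]


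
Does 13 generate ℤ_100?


g generates ℤ_n iff gcd(g, n) = 1
gcd(13, 100) = 1
Since gcd = 1, 13 is a generator.

Yes, 13 generates ℤ_100


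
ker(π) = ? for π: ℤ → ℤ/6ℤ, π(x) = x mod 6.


Kernel = preimage of identity
ker(π) = multiples of 6 = 6ℤ

ker(π) = 6ℤ


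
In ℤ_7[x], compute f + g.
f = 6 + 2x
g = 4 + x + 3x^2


Add coefficients mod 7:
x^0: 6 + 4 = 3 (mod 7)
x^1: 2 + 1 = 3 (mod 7)
x^2: 0 + 3 = 3 (mod 7)
Result: 3 + 3x + 3x^2

f + g = 3 + 3x + 3x^2


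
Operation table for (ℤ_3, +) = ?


Elements: {0, 1, 2}
Operation: addition mod 3
Entry (a, b) = (a + b) mod 3

Cayley table:
  | 0 | 1 | 2
0 | 0 | 1 | 2
1 | 1 | 2 | 0
2 | 2 | 0 | 1


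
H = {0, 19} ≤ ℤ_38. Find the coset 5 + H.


5 + H = {5 + h (mod 38) : h ∈ H}
5+0=5, 5+19=24

5 + H = {5, 24}


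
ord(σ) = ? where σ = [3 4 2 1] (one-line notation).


Cycle decomposition: (1 3 2 4)
Cycle lengths: 4
Order = lcm(4) = 4

ord(σ) = 4


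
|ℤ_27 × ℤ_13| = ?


|A × B| = |A| · |B|
|ℤ_27 × ℤ_13| = 27 × 13 = 351

|ℤ_27 × ℤ_13| = 351


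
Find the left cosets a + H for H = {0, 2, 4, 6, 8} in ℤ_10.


H = {0, 2, 4, 6, 8}, |H| = 5
Number of cosets = |G|/|H| = 10/5 = 2
0 + H = {0, 2, 4, 6, 8}
1 + H = {1, 3, 5, 7, 9}

Cosets: 0+H={0,2,4,6,8}; 1+H={1,3,5,7,9}


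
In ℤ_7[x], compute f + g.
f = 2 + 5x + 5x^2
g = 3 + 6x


Add coefficients mod 7:
x^0: 2 + 3 = 5 (mod 7)
x^1: 5 + 6 = 4 (mod 7)
x^2: 5 + 0 = 5 (mod 7)
Result: 5 + 4x + 5x^2

f + g = 5 + 4x + 5x^2


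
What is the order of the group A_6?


|A_n| = n!/2 (even permutations)
|A_6| = 6!/2 = 720/2 = 360

|A_6| = 360


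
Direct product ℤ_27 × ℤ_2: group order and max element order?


|ℤ_27 × ℤ_2| = 27 × 2 = 54
Max element order = lcm(27,2) = 54
Cyclic? Yes (gcd=1)

|ℤ_27×ℤ_2| = 54, max element order = 54


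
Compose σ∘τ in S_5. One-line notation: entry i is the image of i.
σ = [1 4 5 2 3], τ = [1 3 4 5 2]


σ∘τ: apply τ first, then σ
1 →τ 1 →σ 1
2 →τ 3 →σ 5
3 →τ 4 →σ 2
4 →τ 5 →σ 3
5 →τ 2 →σ 4

σ∘τ = [1 5 2 3 4]


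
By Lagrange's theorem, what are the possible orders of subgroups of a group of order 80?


Lagrange's theorem: |H| divides |G|
|G| = 80
Divisors of 80: 1, 2, 4, 5, 8, 10, 16, 20, 40, 80

Possible subgroup orders: {1, 2, 4, 5, 8, 10, 16, 20, 40, 80}


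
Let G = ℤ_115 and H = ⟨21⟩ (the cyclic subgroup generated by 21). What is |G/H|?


|⟨21⟩| = n / gcd(21, 115) = 115 / 1 = 115
H is normal (ℤ_115 is abelian).
|G/H| = |G| / |H| = 115 / 115 = 1

|G/H| = 1


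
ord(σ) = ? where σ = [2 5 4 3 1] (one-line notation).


Cycle decomposition: (1 2 5) (3 4)
Cycle lengths: 3, 2
Order = lcm(3, 2) = 6

ord(σ) = 6


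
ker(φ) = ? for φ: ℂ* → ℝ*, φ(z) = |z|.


Kernel = preimage of identity
ker(φ) = {z ∈ ℂ* | |z| = 1} = unit circle S¹

ker(φ) = S¹ (unit circle)


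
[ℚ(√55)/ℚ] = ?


√55 has minimal polynomial x² - 55 (irreducible over ℚ since 55 is squarefree)

[ℚ(√55)/ℚ] = 2


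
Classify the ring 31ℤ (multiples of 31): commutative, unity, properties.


31ℤ is a commutative ring under +,× but has no multiplicative identity (1 ∉ 31ℤ); it has no zero divisors, but without unity it is not an integral domain
Commutative: Yes
Integral domain: No
Has unity: No

31ℤ (multiples of 31): Commutative=Yes, Unity=No


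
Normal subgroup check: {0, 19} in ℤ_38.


H = {0, 19} in ℤ_38
ℤ_38 is abelian; every subgroup of an abelian group is normal

Yes, normal subgroup


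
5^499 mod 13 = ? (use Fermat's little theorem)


Fermat's little theorem: if p is prime and gcd(a,p)=1, then a^(p-1) ≡ 1 (mod p)
p = 13 is prime, gcd(5,13) = 1
Reduce exponent: 499 mod 12 = 7
So 5^499 ≡ 5^7 (mod 13)
5^7 mod 13 = 8

5^499 ≡ 8 (mod 13)


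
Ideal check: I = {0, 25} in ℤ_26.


Check ideal conditions for I = {0, 25} in ℤ_26:
(1) I is an additive subgroup? No
(2) For r ∈ ℤ_26 and a ∈ I: r·a ∈ I? No  [counterexample: r=2, a=25, r·a mod 26 = 24 ∉ I]

No, I is not an ideal of ℤ_26


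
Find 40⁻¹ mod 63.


Use the extended Euclidean algorithm to write 1 = 40·s + 63·t; then s mod 63 is the inverse.
Euclidean algorithm:
  40 = 0·63 + 40
  63 = 1·40 + 23
  40 = 1·23 + 17
  23 = 1·17 + 6
  17 = 2·6 + 5
  6 = 1·5 + 1
  5 = 5·1 + 0
gcd(40,63) = 1
Back-substitution gives: 40·(-11) + 63·(7) = 1
So 40⁻¹ ≡ -11 ≡ 52 (mod 63)
Check: 40 × 52 = 2080 ≡ 1 (mod 63) ✓

40⁻¹ ≡ 52 (mod 63)


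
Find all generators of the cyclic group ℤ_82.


g generates ℤ_n iff gcd(g,n) = 1
Prime factors of 82: 2, 41
Generators are g ∈ {1,...,81} not divisible by any of these primes.
Generators: {1, 3, 5, 7, 9, 11, 13, 15, 17, 19, 21, 23, 25, 27, 29, 31, 33, 35, 37, 39, 43, 45, 47, 49, 51, 53, 55, 57, 59, 61, 63, 65, 67, 69, 71, 73, 75, 77, 79, 81}
Number of generators = φ(82) = 40

Generators of ℤ_82 = {1, 3, 5, 7, 9, 11, 13, 15, 17, 19, 21, 23, 25, 27, 29, 31, 33, 35, 37, 39, 43, 45, 47, 49, 51, 53, 55, 57, 59, 61, 63, 65, 67, 69, 71, 73, 75, 77, 79, 81}


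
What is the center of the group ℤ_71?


Z(G) = {g ∈ G | gx = xg for all x ∈ G}
ℤ_71 is abelian, so Z(G) = G

Z(ℤ_71) = ℤ_71


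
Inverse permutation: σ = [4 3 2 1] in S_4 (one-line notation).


To find σ⁻¹, swap domain and range:
σ(1) = 4 → σ⁻¹(4) = 1
σ(2) = 3 → σ⁻¹(3) = 2
σ(3) = 2 → σ⁻¹(2) = 3
σ(4) = 1 → σ⁻¹(1) = 4

σ⁻¹ = [4 3 2 1]


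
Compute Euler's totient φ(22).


φ(n) = count of k ∈ {1,...,n} with gcd(k,n)=1
Coprimes to 22: {1, 3, 5, 7, 9, 13, 15, 17, 19, 21}
Count: 10

φ(22) = 10


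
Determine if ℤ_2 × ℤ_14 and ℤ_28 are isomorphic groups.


Comparing ℤ_2 × ℤ_14 and ℤ_28:
gcd(2,14) = 2 ≠ 1. Max element order in ℤ_2×ℤ_14 is lcm(2,14) = 14 < 28, so it has no element of order 28

No, ℤ_2 × ℤ_14 ≇ ℤ_28


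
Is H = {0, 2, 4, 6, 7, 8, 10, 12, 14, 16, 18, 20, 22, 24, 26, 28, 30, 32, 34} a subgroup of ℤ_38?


Subgroup test for H = {0, 2, 4, 6, 7, 8, 10, 12, 14, 16, 18, 20, 22, 24, 26, 28, 30, 32, 34} in (ℤ_38, +):
(1) 0 ∈ H? Yes
(2) Closure: for all a,b ∈ H, (a+b) mod 38 ∈ H? No  [counterexample: 2 + 7 = 9 ∉ H]
(3) Inverses: for all a ∈ H, -a mod 38 ∈ H? No

No, H is not a subgroup of ℤ_38


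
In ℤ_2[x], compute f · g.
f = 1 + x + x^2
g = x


Expand and collect like terms; reduce coefficients mod 2:
x^0: 1·0 = 0 ≡ 0 (mod 2)
x^1: 1·1 + 1·0 = 1 ≡ 1 (mod 2)
x^2: 1·1 + 1·0 = 1 ≡ 1 (mod 2)
x^3: 1·1 = 1 ≡ 1 (mod 2)
Result: x + x^2 + x^3

f · g = x + x^2 + x^3


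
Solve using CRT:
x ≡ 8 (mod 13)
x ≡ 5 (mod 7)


m₁ = 13, m₂ = 7, gcd = 1, so CRT applies. M = m₁·m₂ = 91
Let M₁ = M/m₁ = 7, M₂ = M/m₂ = 13
Find y₁ ≡ M₁⁻¹ (mod m₁): 7⁻¹ ≡ 2 (mod 13)
Find y₂ ≡ M₂⁻¹ (mod m₂): 13⁻¹ ≡ 6 (mod 7)
x = a₁·M₁·y₁ + a₂·M₂·y₂ = 8·7·2 + 5·13·6 = 502
Reduce mod 91: x ≡ 47
Check: 47 mod 13 = 8 ✓, 47 mod 7 = 5 ✓

x ≡ 47 (mod 91)


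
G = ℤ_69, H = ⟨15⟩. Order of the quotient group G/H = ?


|⟨15⟩| = n / gcd(15, 69) = 69 / 3 = 23
H is normal (ℤ_69 is abelian).
|G/H| = |G| / |H| = 69 / 23 = 3

|G/H| = 3


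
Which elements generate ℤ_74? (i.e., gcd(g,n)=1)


g generates ℤ_n iff gcd(g,n) = 1
Prime factors of 74: 2, 37
Generators are g ∈ {1,...,73} not divisible by any of these primes.
Generators: {1, 3, 5, 7, 9, 11, 13, 15, 17, 19, 21, 23, 25, 27, 29, 31, 33, 35, 39, 41, 43, 45, 47, 49, 51, 53, 55, 57, 59, 61, 63, 65, 67, 69, 71, 73}
Number of generators = φ(74) = 36

Generators of ℤ_74 = {1, 3, 5, 7, 9, 11, 13, 15, 17, 19, 21, 23, 25, 27, 29, 31, 33, 35, 39, 41, 43, 45, 47, 49, 51, 53, 55, 57, 59, 61, 63, 65, 67, 69, 71, 73}


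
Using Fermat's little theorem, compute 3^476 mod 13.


Fermat's little theorem: if p is prime and gcd(a,p)=1, then a^(p-1) ≡ 1 (mod p)
p = 13 is prime, gcd(3,13) = 1
Reduce exponent: 476 mod 12 = 8
So 3^476 ≡ 3^8 (mod 13)
3^8 mod 13 = 9

3^476 ≡ 9 (mod 13)


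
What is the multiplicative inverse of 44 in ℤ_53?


Use the extended Euclidean algorithm to write 1 = 44·s + 53·t; then s mod 53 is the inverse.
Euclidean algorithm:
  44 = 0·53 + 44
  53 = 1·44 + 9
  44 = 4·9 + 8
  9 = 1·8 + 1
  8 = 8·1 + 0
gcd(44,53) = 1
Back-substitution gives: 44·(-6) + 53·(5) = 1
So 44⁻¹ ≡ -6 ≡ 47 (mod 53)
Check: 44 × 47 = 2068 ≡ 1 (mod 53) ✓

44⁻¹ ≡ 47 (mod 53)


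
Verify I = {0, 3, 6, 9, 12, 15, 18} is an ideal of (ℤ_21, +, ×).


Check ideal conditions for I = {0, 3, 6, 9, 12, 15, 18} in ℤ_21:
(1) I is an additive subgroup? Yes
(2) For r ∈ ℤ_21 and a ∈ I: r·a ∈ I? Yes

Yes, I is an ideal of ℤ_21


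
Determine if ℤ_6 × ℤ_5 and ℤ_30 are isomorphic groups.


Comparing ℤ_6 × ℤ_5 and ℤ_30:
gcd(6,5) = 1, so ℤ_6 × ℤ_5 ≅ ℤ_30 (CRT)

Yes, ℤ_6 × ℤ_5 ≅ ℤ_30


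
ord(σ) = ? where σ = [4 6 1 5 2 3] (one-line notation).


Cycle decomposition: (1 4 5 2 6 3)
Cycle lengths: 6
Order = lcm(6) = 6

ord(σ) = 6


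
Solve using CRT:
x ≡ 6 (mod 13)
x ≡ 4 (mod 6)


m₁ = 13, m₂ = 6, gcd = 1, so CRT applies. M = m₁·m₂ = 78
Let M₁ = M/m₁ = 6, M₂ = M/m₂ = 13
Find y₁ ≡ M₁⁻¹ (mod m₁): 6⁻¹ ≡ 11 (mod 13)
Find y₂ ≡ M₂⁻¹ (mod m₂): 13⁻¹ ≡ 1 (mod 6)
x = a₁·M₁·y₁ + a₂·M₂·y₂ = 6·6·11 + 4·13·1 = 448
Reduce mod 78: x ≡ 58
Check: 58 mod 13 = 6 ✓, 58 mod 6 = 4 ✓

x ≡ 58 (mod 78)


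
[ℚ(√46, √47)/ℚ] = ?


[ℚ(√46,√47):ℚ] = [ℚ(√46,√47):ℚ(√46)]·[ℚ(√46):ℚ] = 2·2 = 4

[ℚ(√46, √47)/ℚ] = 4


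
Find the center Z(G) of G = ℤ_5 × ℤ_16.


Z(G) = {g ∈ G | gx = xg for all x ∈ G}
Direct product of abelian groups is abelian, so Z(G) = G

Z(ℤ_5 × ℤ_16) = ℤ_5 × ℤ_16


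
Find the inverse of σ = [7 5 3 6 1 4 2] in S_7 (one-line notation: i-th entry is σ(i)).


To find σ⁻¹, swap domain and range:
σ(1) = 7 → σ⁻¹(7) = 1
σ(2) = 5 → σ⁻¹(5) = 2
σ(3) = 3 → σ⁻¹(3) = 3
σ(4) = 6 → σ⁻¹(6) = 4
σ(5) = 1 → σ⁻¹(1) = 5
σ(6) = 4 → σ⁻¹(4) = 6
σ(7) = 2 → σ⁻¹(2) = 7

σ⁻¹ = [5 7 3 6 2 4 1]


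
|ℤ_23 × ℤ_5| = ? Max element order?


|ℤ_23 × ℤ_5| = 23 × 5 = 115
Max element order = lcm(23,5) = 115
Cyclic? Yes (gcd=1)

|ℤ_23×ℤ_5| = 115, max element order = 115


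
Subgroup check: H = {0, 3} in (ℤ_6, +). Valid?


Subgroup test for H = {0, 3} in (ℤ_6, +):
(1) 0 ∈ H? Yes
(2) Closure: for all a,b ∈ H, (a+b) mod 6 ∈ H? Yes
(3) Inverses: for all a ∈ H, -a mod 6 ∈ H? Yes

Yes, H is a subgroup of ℤ_6


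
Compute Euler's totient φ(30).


φ(n) = count of k ∈ {1,...,n} with gcd(k,n)=1
Coprimes to 30: {1, 7, 11, 13, 17, 19, 23, 29}
Count: 8

φ(30) = 8


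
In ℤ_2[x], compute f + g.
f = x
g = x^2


Add coefficients mod 2:
x^0: 0 + 0 = 0 (mod 2)
x^1: 1 + 0 = 1 (mod 2)
x^2: 0 + 1 = 1 (mod 2)
Result: x + x^2

f + g = x + x^2


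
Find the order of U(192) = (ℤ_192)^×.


U(n) is the group of units mod n; |U(n)| = φ(n)
|U(192)| = φ(192) = 64

|U(192) = (ℤ_192)^×| = 64


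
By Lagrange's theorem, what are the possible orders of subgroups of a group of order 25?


Lagrange's theorem: |H| divides |G|
|G| = 25
Divisors of 25: 1, 5, 25

Possible subgroup orders: {1, 5, 25}
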